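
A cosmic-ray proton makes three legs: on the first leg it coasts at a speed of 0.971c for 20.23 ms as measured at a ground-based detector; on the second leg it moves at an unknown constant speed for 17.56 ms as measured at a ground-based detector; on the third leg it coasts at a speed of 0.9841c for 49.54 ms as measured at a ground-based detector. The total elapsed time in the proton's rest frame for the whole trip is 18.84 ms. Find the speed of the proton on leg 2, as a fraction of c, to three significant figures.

β = 0.955

Leg 1: γ = 1/√(1 − 0.971²) = 1/√0.05716 = 4.183; τ_1 = 20.23/4.183 = 4.837 ms.
Leg 2: speed unknown; τ_2 = 17.56/γ_2.
Leg 3: γ = 1/√(1 − 0.9841²) = 1/√0.03155 = 5.630; τ_3 = 49.54/5.630 = 8.799 ms.
Total proper time: 4.837 + τ_2 + 8.799 = 18.84, so τ_2 = 18.84 − 13.64 = 5.204 ms.
γ_2 = 17.56/5.204 = 3.374; β = √(1 − 1/γ²) = √0.9122.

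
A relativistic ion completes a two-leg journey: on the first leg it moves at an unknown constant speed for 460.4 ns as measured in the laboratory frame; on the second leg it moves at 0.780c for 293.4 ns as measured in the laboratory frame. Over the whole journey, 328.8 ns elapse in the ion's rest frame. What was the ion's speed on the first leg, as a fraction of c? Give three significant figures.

Leg 1: speed unknown; τ_1 = 460.4/γ_1.
Leg 2: γ = 1/√(1 − 0.780²) = 1/√0.3916 = 1.598; τ_2 = 293.4/1.598 = 183.6 ns.
Total proper time: τ_1 + 183.6 = 328.8, so τ_1 = 328.8 − 183.6 = 145.2 ns.
γ_1 = 460.4/145.2 = 3.171; β = √(1 − 1/γ²) = √0.9005.

β = 0.949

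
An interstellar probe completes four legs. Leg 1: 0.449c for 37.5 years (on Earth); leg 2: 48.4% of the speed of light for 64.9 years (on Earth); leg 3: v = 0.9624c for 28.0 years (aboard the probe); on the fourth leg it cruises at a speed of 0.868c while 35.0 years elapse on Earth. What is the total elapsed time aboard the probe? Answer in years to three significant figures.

τ = 136 years

Leg 1: γ = 1/√(1 − 0.449²) = 1/√0.7984 = 1.119; τ_1 = 37.5/1.119 = 33.51 years.
Leg 2: β = 0.484; γ = 1/√(1 − 0.484²) = 1/√0.7657 = 1.143; τ_2 = 64.9/1.143 = 56.79 years.
Leg 3: 28.0 years is already measured aboard the probe.
Leg 4: γ = 1/√(1 − 0.868²) = 1/√0.2466 = 2.014; τ_4 = 35.0/2.014 = 17.38 years.
Total: 33.51 + 56.79 + 28.00 + 17.38 years.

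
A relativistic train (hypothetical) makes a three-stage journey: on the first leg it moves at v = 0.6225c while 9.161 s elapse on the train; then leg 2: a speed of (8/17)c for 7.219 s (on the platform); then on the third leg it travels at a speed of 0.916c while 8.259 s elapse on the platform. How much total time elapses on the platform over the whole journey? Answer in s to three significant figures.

Δt = 27.2 s

Leg 1: γ = 1/√(1 − 0.6225²) = 1/√0.6125 = 1.278; Δt_1 = 1.278 × 9.161 = 11.71 s.
Leg 2: 7.219 s is already measured on the platform.
Leg 3: 8.259 s is already measured on the platform.
Total: 11.71 + 7.219 + 8.259 s.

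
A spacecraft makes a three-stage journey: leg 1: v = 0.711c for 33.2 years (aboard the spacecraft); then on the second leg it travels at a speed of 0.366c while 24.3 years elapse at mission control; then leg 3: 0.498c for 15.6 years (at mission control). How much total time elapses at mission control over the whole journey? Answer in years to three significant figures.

Δt = 87.1 years

Leg 1: γ = 1/√(1 − 0.711²) = 1/√0.4945 = 1.422; Δt_1 = 1.422 × 33.2 = 47.21 years.
Leg 2: 24.3 years is already measured at mission control.
Leg 3: 15.6 years is already measured at mission control.
Total: 47.21 + 24.30 + 15.60 years.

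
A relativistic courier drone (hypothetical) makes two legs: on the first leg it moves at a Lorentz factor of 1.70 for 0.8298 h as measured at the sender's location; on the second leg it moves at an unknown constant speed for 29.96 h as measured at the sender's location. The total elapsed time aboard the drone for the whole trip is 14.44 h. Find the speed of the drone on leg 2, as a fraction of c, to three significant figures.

Leg 1: γ = 1.70; τ_1 = 0.8298/1.700 = 0.4881 h.
Leg 2: speed unknown; τ_2 = 29.96/γ_2.
Total proper time: 0.4881 + τ_2 = 14.44, so τ_2 = 14.44 − 0.4881 = 13.95 h.
γ_2 = 29.96/13.95 = 2.147; β = √(1 − 1/γ²) = √0.7831.

β = 0.885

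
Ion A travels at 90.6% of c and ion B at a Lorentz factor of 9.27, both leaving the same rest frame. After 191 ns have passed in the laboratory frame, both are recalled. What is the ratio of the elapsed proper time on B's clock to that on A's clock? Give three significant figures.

A: β = 0.906; γ = 1/√(1 − 0.906²) = 1/√0.1792 = 2.363. B: γ = 9.27.
τ_A/τ_B = γ_B/γ_A = 9.270/2.363 = 3.924, so τ_B/τ_A = 0.2549.

τ_B/τ_A = 0.255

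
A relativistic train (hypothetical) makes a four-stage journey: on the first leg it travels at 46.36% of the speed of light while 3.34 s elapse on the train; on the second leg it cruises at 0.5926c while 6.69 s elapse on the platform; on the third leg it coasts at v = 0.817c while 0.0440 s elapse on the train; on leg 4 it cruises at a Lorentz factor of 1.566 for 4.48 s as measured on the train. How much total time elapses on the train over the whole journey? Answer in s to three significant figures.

τ = 13.3 s

Leg 1: 3.34 s is already measured on the train.
Leg 2: γ = 1/√(1 − 0.5926²) = 1/√0.6488 = 1.241; τ_2 = 6.69/1.241 = 5.389 s.
Leg 3: 0.0440 s is already measured on the train.
Leg 4: 4.48 s is already measured on the train.
Total: 3.340 + 5.389 + 0.04400 + 4.480 s.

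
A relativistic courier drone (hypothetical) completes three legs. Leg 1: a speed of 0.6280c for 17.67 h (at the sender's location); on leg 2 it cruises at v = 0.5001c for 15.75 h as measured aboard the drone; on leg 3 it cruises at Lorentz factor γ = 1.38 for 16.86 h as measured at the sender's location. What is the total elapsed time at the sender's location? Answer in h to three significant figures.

Leg 1: 17.67 h is already measured at the sender's location.
Leg 2: γ = 1/√(1 − 0.5001²) = 1/√0.7499 = 1.155; Δt_2 = 1.155 × 15.75 = 18.19 h.
Leg 3: 16.86 h is already measured at the sender's location.
Total: 17.67 + 18.19 + 16.86 h.

Δt = 52.7 h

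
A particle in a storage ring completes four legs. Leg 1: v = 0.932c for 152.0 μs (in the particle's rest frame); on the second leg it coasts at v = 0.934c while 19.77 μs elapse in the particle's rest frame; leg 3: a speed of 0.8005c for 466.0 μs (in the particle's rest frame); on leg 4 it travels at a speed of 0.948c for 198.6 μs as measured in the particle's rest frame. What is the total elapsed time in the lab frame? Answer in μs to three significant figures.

Leg 1: γ = 1/√(1 − 0.932²) = 1/√0.1314 = 2.759; Δt_1 = 2.759 × 152.0 = 419.4 μs.
Leg 2: γ = 1/√(1 − 0.934²) = 1/√0.1276 = 2.799; Δt_2 = 2.799 × 19.77 = 55.34 μs.
Leg 3: γ = 1/√(1 − 0.8005²) = 1/√0.3592 = 1.669; Δt_3 = 1.669 × 466.0 = 777.5 μs.
Leg 4: γ = 1/√(1 − 0.948²) = 1/√0.1013 = 3.142; Δt_4 = 3.142 × 198.6 = 624.0 μs.
Total: 419.4 + 55.34 + 777.5 + 624.0 μs.

Δt = 1880 μs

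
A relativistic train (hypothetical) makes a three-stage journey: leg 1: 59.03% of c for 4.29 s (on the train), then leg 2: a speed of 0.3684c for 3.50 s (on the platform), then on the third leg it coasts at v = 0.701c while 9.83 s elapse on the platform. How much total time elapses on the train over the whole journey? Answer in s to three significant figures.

τ = 14.6 s

Leg 1: 4.29 s is already measured on the train.
Leg 2: γ = 1/√(1 − 0.3684²) = 1/√0.8643 = 1.076; τ_2 = 3.50/1.076 = 3.254 s.
Leg 3: γ = 1/√(1 − 0.701²) = 1/√0.5086 = 1.402; τ_3 = 9.83/1.402 = 7.010 s.
Total: 4.290 + 3.254 + 7.010 s.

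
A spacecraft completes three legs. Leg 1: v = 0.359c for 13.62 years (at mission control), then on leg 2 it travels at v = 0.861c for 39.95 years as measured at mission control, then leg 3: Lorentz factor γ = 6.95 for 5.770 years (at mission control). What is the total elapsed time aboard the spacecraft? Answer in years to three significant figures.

Leg 1: γ = 1/√(1 − 0.359²) = 1/√0.8711 = 1.071; τ_1 = 13.62/1.071 = 12.71 years.
Leg 2: γ = 1/√(1 − 0.861²) = 1/√0.2587 = 1.966; τ_2 = 39.95/1.966 = 20.32 years.
Leg 3: γ = 6.95; τ_3 = 5.770/6.950 = 0.8302 years.
Total: 12.71 + 20.32 + 0.8302 years.

τ = 33.9 years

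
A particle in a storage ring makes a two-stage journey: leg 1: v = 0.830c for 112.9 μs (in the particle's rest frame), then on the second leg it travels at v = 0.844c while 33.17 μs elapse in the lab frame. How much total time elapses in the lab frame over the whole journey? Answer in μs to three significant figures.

Leg 1: γ = 1/√(1 − 0.830²) = 1/√0.3111 = 1.793; Δt_1 = 1.793 × 112.9 = 202.4 μs.
Leg 2: 33.17 μs is already measured in the lab frame.
Total: 202.4 + 33.17 μs.

Δt = 236 μs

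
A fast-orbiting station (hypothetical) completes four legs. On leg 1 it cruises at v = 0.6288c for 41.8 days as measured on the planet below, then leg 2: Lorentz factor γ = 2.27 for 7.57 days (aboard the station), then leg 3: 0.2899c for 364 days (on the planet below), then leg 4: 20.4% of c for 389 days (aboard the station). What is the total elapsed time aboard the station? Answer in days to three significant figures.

τ = 777 days

Leg 1: γ = 1/√(1 − 0.6288²) = 1/√0.6046 = 1.286; τ_1 = 41.8/1.286 = 32.50 days.
Leg 2: 7.57 days is already measured aboard the station.
Leg 3: γ = 1/√(1 − 0.2899²) = 1/√0.9160 = 1.045; τ_3 = 364/1.045 = 348.4 days.
Leg 4: 389 days is already measured aboard the station.
Total: 32.50 + 7.570 + 348.4 + 389.0 days.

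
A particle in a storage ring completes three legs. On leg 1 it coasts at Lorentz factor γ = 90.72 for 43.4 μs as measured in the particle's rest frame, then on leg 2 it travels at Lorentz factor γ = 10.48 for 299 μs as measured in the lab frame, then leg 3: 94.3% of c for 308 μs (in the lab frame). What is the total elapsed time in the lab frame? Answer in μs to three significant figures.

Leg 1: γ = 90.72; Δt_1 = 90.72 × 43.4 = 3937 μs.
Leg 2: 299 μs is already measured in the lab frame.
Leg 3: 308 μs is already measured in the lab frame.
Total: 3937 + 299.0 + 308.0 μs.

Δt = 4540 μs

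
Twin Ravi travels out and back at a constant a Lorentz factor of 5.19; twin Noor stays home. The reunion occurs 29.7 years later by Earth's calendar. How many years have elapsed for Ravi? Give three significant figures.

τ = 5.72 years

γ = 5.19
Ravi's clock measures proper time along the trip: τ = Δt/γ = 29.7/5.190 years.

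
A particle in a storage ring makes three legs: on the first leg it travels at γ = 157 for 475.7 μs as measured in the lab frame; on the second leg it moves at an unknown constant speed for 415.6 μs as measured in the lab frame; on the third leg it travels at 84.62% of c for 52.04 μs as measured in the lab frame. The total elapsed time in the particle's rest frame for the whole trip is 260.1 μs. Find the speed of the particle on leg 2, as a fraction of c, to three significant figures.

Leg 1: γ = 157; τ_1 = 475.7/157.0 = 3.030 μs.
Leg 2: speed unknown; τ_2 = 415.6/γ_2.
Leg 3: β = 0.8462; γ = 1/√(1 − 0.8462²) = 1/√0.2839 = 1.877; τ_3 = 52.04/1.877 = 27.73 μs.
Total proper time: 3.030 + τ_2 + 27.73 = 260.1, so τ_2 = 260.1 − 30.76 = 229.3 μs.
γ_2 = 415.6/229.3 = 1.812; β = √(1 − 1/γ²) = √0.6955.

β = 0.834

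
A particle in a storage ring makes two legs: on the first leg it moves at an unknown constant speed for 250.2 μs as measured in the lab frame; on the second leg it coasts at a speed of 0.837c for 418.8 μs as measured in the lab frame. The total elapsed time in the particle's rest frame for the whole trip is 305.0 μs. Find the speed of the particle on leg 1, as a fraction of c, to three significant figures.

β = 0.953

Leg 1: speed unknown; τ_1 = 250.2/γ_1.
Leg 2: γ = 1/√(1 − 0.837²) = 1/√0.2994 = 1.827; τ_2 = 418.8/1.827 = 229.2 μs.
Total proper time: τ_1 + 229.2 = 305.0, so τ_1 = 305.0 − 229.2 = 75.83 μs.
γ_1 = 250.2/75.83 = 3.299; β = √(1 − 1/γ²) = √0.9081.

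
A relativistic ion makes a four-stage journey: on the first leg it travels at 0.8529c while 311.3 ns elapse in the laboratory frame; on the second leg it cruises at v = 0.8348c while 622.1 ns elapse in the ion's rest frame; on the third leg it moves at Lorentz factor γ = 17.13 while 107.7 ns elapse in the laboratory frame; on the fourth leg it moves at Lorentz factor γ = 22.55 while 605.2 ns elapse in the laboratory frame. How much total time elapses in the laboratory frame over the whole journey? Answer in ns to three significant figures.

Δt = 2150 ns

Leg 1: 311.3 ns is already measured in the laboratory frame.
Leg 2: γ = 1/√(1 − 0.8348²) = 1/√0.3031 = 1.816; Δt_2 = 1.816 × 622.1 = 1130 ns.
Leg 3: 107.7 ns is already measured in the laboratory frame.
Leg 4: 605.2 ns is already measured in the laboratory frame.
Total: 311.3 + 1130 + 107.7 + 605.2 ns.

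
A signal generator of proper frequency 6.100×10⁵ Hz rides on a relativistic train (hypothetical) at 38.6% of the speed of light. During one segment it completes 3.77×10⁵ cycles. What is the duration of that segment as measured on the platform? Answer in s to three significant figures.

β = 0.386; γ = 1/√(1 − 0.386²) = 1/√0.8510 = 1.084
Proper time for N cycles: τ = N/f = 3.77×10⁵/(6.100×10⁵) = 6.180×10⁻¹ s = 0.6180 s.
Lab-frame duration Δt = γτ = 1.084 × 0.6180 = 0.6700 s.

Δt = 0.670 s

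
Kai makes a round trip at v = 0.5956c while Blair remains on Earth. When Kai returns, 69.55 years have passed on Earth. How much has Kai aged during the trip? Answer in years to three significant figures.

γ = 1/√(1 − 0.5956²) = 1/√0.6453 = 1.245
Kai's clock measures proper time along the trip: τ = Δt/γ = 69.55/1.245 years.

τ = 55.9 years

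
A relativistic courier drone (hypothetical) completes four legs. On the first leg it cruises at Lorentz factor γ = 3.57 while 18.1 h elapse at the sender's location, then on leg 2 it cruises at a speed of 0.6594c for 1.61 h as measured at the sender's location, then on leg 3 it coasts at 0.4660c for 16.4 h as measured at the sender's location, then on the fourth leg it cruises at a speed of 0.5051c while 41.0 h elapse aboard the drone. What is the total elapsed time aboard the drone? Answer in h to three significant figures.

Leg 1: γ = 3.57; τ_1 = 18.1/3.570 = 5.070 h.
Leg 2: γ = 1/√(1 − 0.6594²) = 1/√0.5652 = 1.330; τ_2 = 1.61/1.330 = 1.210 h.
Leg 3: γ = 1/√(1 − 0.4660²) = 1/√0.7828 = 1.130; τ_3 = 16.4/1.130 = 14.51 h.
Leg 4: 41.0 h is already measured aboard the drone.
Total: 5.070 + 1.210 + 14.51 + 41.00 h.

τ = 61.8 h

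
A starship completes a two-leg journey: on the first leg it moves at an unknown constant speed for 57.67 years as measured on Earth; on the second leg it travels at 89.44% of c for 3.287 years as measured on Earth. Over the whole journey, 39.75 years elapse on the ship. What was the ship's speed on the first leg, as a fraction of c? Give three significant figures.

Leg 1: speed unknown; τ_1 = 57.67/γ_1.
Leg 2: β = 0.8944; γ = 1/√(1 − 0.8944²) = 1/√0.2000 = 2.236; τ_2 = 3.287/2.236 = 1.470 years.
Total proper time: τ_1 + 1.470 = 39.75, so τ_1 = 39.75 − 1.470 = 38.28 years.
γ_1 = 57.67/38.28 = 1.507; β = √(1 − 1/γ²) = √0.5594.

β = 0.748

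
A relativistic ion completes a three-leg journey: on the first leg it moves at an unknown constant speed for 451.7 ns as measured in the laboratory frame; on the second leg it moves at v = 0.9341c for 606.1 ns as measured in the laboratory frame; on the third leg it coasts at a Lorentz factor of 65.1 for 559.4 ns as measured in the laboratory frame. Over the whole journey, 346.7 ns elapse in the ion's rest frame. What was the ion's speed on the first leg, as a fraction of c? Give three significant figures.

β = 0.963

Leg 1: speed unknown; τ_1 = 451.7/γ_1.
Leg 2: γ = 1/√(1 − 0.9341²) = 1/√0.1275 = 2.801; τ_2 = 606.1/2.801 = 216.4 ns.
Leg 3: γ = 65.1; τ_3 = 559.4/65.10 = 8.593 ns.
Total proper time: τ_1 + 216.4 + 8.593 = 346.7, so τ_1 = 346.7 − 225.0 = 121.7 ns.
γ_1 = 451.7/121.7 = 3.711; β = √(1 − 1/γ²) = √0.9274.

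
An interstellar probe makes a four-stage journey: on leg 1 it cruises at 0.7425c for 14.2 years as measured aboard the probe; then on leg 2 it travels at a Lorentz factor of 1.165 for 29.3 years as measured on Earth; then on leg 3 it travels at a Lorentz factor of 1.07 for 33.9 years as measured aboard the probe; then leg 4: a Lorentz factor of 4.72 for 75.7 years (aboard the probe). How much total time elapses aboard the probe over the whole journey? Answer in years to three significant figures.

τ = 149 years

Leg 1: 14.2 years is already measured aboard the probe.
Leg 2: γ = 1.165; τ_2 = 29.3/1.165 = 25.15 years.
Leg 3: 33.9 years is already measured aboard the probe.
Leg 4: 75.7 years is already measured aboard the probe.
Total: 14.20 + 25.15 + 33.90 + 75.70 years.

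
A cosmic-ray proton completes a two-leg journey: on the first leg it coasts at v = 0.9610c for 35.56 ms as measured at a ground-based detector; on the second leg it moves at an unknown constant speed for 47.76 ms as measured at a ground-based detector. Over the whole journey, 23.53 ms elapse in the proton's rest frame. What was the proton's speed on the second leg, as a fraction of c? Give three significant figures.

β = 0.958

Leg 1: γ = 1/√(1 − 0.9610²) = 1/√0.07648 = 3.616; τ_1 = 35.56/3.616 = 9.834 ms.
Leg 2: speed unknown; τ_2 = 47.76/γ_2.
Total proper time: 9.834 + τ_2 = 23.53, so τ_2 = 23.53 − 9.834 = 13.70 ms.
γ_2 = 47.76/13.70 = 3.487; β = √(1 − 1/γ²) = √0.9178.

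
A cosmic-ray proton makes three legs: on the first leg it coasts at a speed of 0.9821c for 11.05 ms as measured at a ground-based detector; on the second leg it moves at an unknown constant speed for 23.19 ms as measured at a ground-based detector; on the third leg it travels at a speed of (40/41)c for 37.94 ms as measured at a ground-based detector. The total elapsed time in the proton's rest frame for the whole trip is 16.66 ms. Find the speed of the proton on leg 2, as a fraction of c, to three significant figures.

β = 0.963

Leg 1: γ = 1/√(1 − 0.9821²) = 1/√0.03548 = 5.309; τ_1 = 11.05/5.309 = 2.081 ms.
Leg 2: speed unknown; τ_2 = 23.19/γ_2.
Leg 3: γ = 1/√(1 − (40/41)²) = 41/9 ≈ 4.556; τ_3 = 37.94/4.556 = 8.328 ms.
Total proper time: 2.081 + τ_2 + 8.328 = 16.66, so τ_2 = 16.66 − 10.41 = 6.250 ms.
γ_2 = 23.19/6.250 = 3.710; β = √(1 − 1/γ²) = √0.9274.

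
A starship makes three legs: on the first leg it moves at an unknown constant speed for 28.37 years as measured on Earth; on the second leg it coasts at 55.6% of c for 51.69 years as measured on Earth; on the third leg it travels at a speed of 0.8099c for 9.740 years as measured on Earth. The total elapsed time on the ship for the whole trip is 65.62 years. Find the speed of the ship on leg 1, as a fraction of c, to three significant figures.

β = 0.802

Leg 1: speed unknown; τ_1 = 28.37/γ_1.
Leg 2: β = 0.556; γ = 1/√(1 − 0.556²) = 1/√0.6909 = 1.203; τ_2 = 51.69/1.203 = 42.96 years.
Leg 3: γ = 1/√(1 − 0.8099²) = 1/√0.3441 = 1.705; τ_3 = 9.740/1.705 = 5.713 years.
Total proper time: τ_1 + 42.96 + 5.713 = 65.62, so τ_1 = 65.62 − 48.68 = 16.94 years.
γ_1 = 28.37/16.94 = 1.674; β = √(1 − 1/γ²) = √0.6433.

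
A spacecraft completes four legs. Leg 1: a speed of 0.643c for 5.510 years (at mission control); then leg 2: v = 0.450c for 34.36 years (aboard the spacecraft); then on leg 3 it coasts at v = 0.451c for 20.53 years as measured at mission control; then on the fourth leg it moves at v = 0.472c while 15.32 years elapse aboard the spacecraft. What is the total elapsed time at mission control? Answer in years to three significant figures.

Δt = 81.9 years

Leg 1: 5.510 years is already measured at mission control.
Leg 2: γ = 1/√(1 − 0.450²) = 1/√0.7975 = 1.120; Δt_2 = 1.120 × 34.36 = 38.48 years.
Leg 3: 20.53 years is already measured at mission control.
Leg 4: γ = 1/√(1 − 0.472²) = 1/√0.7772 = 1.134; Δt_4 = 1.134 × 15.32 = 17.38 years.
Total: 5.510 + 38.48 + 20.53 + 17.38 years.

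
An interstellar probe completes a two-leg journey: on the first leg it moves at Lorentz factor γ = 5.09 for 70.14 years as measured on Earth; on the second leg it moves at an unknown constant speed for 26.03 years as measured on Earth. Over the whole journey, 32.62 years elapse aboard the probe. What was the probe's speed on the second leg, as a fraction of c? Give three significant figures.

β = 0.690

Leg 1: γ = 5.09; τ_1 = 70.14/5.090 = 13.78 years.
Leg 2: speed unknown; τ_2 = 26.03/γ_2.
Total proper time: 13.78 + τ_2 = 32.62, so τ_2 = 32.62 − 13.78 = 18.84 years.
γ_2 = 26.03/18.84 = 1.382; β = √(1 − 1/γ²) = √0.4761.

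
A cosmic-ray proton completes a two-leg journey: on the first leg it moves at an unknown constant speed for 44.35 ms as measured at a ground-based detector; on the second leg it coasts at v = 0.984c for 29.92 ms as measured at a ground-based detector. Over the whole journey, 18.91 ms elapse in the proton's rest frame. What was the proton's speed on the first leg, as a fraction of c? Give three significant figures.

β = 0.952

Leg 1: speed unknown; τ_1 = 44.35/γ_1.
Leg 2: γ = 1/√(1 − 0.984²) = 1/√0.03174 = 5.613; τ_2 = 29.92/5.613 = 5.331 ms.
Total proper time: τ_1 + 5.331 = 18.91, so τ_1 = 18.91 − 5.331 = 13.58 ms.
γ_1 = 44.35/13.58 = 3.266; β = √(1 − 1/γ²) = √0.9063.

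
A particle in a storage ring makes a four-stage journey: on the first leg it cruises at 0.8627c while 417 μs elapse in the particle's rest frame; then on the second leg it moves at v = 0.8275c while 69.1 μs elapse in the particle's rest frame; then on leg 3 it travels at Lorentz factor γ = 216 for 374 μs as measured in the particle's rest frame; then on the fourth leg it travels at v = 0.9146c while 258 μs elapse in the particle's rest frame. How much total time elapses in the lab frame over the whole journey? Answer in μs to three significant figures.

Δt = 8.24×10⁴ μs

Leg 1: γ = 1/√(1 − 0.8627²) = 1/√0.2557 = 1.977; Δt_1 = 1.977 × 417 = 824.6 μs.
Leg 2: γ = 1/√(1 − 0.8275²) = 1/√0.3152 = 1.781; Δt_2 = 1.781 × 69.1 = 123.1 μs.
Leg 3: γ = 216; Δt_3 = 216.0 × 374 = 8.078×10⁴ μs.
Leg 4: γ = 1/√(1 − 0.9146²) = 1/√0.1635 = 2.473; Δt_4 = 2.473 × 258 = 638.0 μs.
Total: 824.6 + 123.1 + 8.078×10⁴ + 638.0 μs.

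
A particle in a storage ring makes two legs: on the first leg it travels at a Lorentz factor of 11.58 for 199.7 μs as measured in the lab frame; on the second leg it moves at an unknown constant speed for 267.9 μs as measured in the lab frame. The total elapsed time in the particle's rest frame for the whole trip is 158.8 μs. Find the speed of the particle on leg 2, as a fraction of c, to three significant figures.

β = 0.849

Leg 1: γ = 11.58; τ_1 = 199.7/11.58 = 17.25 μs.
Leg 2: speed unknown; τ_2 = 267.9/γ_2.
Total proper time: 17.25 + τ_2 = 158.8, so τ_2 = 158.8 − 17.25 = 141.6 μs.
γ_2 = 267.9/141.6 = 1.893; β = √(1 − 1/γ²) = √0.7208.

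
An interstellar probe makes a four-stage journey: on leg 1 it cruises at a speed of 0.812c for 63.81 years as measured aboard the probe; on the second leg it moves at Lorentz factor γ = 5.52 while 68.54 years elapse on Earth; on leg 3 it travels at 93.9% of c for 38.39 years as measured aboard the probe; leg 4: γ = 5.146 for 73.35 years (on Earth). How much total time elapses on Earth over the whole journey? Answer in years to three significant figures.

Leg 1: γ = 1/√(1 − 0.812²) = 1/√0.3407 = 1.713; Δt_1 = 1.713 × 63.81 = 109.3 years.
Leg 2: 68.54 years is already measured on Earth.
Leg 3: β = 0.939; γ = 1/√(1 − 0.939²) = 1/√0.1183 = 2.908; Δt_3 = 2.908 × 38.39 = 111.6 years.
Leg 4: 73.35 years is already measured on Earth.
Total: 109.3 + 68.54 + 111.6 + 73.35 years.

Δt = 363 years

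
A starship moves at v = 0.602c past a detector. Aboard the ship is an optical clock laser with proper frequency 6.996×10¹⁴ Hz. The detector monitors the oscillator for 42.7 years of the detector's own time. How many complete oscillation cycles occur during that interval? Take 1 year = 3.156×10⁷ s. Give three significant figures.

N = 7.53×10²³

γ = 1/√(1 − 0.602²) = 1/√0.6376 = 1.252
During 42.7 years of lab time, the oscillator's proper time advances by τ = Δt/γ = 42.7/1.252 = 34.10 years = 1.076×10⁹ s.
N = f × τ = 6.996×10¹⁴ × 1.076×10⁹ = 7.528×10²³.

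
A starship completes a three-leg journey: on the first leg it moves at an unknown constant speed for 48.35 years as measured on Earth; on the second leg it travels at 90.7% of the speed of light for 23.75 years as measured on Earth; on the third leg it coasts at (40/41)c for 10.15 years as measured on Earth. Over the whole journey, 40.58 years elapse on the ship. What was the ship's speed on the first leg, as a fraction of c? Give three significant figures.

Leg 1: speed unknown; τ_1 = 48.35/γ_1.
Leg 2: β = 0.907; γ = 1/√(1 − 0.907²) = 1/√0.1774 = 2.375; τ_2 = 23.75/2.375 = 10.00 years.
Leg 3: γ = 1/√(1 − (40/41)²) = 41/9 ≈ 4.556; τ_3 = 10.15/4.556 = 2.228 years.
Total proper time: τ_1 + 10.00 + 2.228 = 40.58, so τ_1 = 40.58 − 12.23 = 28.35 years.
γ_1 = 48.35/28.35 = 1.705; β = √(1 − 1/γ²) = √0.6562.

β = 0.810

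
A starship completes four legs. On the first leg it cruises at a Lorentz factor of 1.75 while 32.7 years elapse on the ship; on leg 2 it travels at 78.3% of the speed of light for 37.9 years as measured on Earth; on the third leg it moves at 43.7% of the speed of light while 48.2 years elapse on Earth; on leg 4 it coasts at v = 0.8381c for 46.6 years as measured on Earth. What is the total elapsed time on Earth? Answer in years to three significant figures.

Δt = 190 years

Leg 1: γ = 1.75; Δt_1 = 1.750 × 32.7 = 57.23 years.
Leg 2: 37.9 years is already measured on Earth.
Leg 3: 48.2 years is already measured on Earth.
Leg 4: 46.6 years is already measured on Earth.
Total: 57.23 + 37.90 + 48.20 + 46.60 years.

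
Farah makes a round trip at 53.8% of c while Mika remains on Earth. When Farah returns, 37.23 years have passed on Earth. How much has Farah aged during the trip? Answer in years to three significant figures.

τ = 31.4 years

β = 0.538; γ = 1/√(1 − 0.538²) = 1/√0.7106 = 1.186
Farah's clock measures proper time along the trip: τ = Δt/γ = 37.23/1.186 years.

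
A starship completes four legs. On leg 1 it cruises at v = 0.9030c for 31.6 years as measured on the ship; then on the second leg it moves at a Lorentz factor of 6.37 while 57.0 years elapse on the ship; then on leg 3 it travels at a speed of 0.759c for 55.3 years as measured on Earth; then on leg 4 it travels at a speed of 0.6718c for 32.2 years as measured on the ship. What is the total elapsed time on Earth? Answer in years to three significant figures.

Leg 1: γ = 1/√(1 − 0.9030²) = 1/√0.1846 = 2.328; Δt_1 = 2.328 × 31.6 = 73.55 years.
Leg 2: γ = 6.37; Δt_2 = 6.370 × 57.0 = 363.1 years.
Leg 3: 55.3 years is already measured on Earth.
Leg 4: γ = 1/√(1 − 0.6718²) = 1/√0.5487 = 1.350; Δt_4 = 1.350 × 32.2 = 43.47 years.
Total: 73.55 + 363.1 + 55.30 + 43.47 years.

Δt = 535 years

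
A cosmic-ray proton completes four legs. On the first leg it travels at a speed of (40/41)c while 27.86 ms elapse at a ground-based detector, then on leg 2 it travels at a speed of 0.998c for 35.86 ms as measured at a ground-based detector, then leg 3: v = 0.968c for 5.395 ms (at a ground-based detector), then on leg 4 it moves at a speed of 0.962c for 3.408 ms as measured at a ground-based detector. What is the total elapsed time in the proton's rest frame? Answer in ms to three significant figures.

Leg 1: γ = 1/√(1 − (40/41)²) = 41/9 ≈ 4.556; τ_1 = 27.86/4.556 = 6.116 ms.
Leg 2: γ = 1/√(1 − 0.998²) = 1/√0.003996 = 15.82; τ_2 = 35.86/15.82 = 2.267 ms.
Leg 3: γ = 1/√(1 − 0.968²) = 1/√0.06298 = 3.985; τ_3 = 5.395/3.985 = 1.354 ms.
Leg 4: γ = 1/√(1 − 0.962²) = 1/√0.07456 = 3.662; τ_4 = 3.408/3.662 = 0.9306 ms.
Total: 6.116 + 2.267 + 1.354 + 0.9306 ms.

τ = 10.7 ms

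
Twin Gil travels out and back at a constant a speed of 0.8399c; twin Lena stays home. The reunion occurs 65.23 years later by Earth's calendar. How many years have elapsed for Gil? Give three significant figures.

τ = 35.4 years

γ = 1/√(1 − 0.8399²) = 1/√0.2946 = 1.842
Gil's clock measures proper time along the trip: τ = Δt/γ = 65.23/1.842 years.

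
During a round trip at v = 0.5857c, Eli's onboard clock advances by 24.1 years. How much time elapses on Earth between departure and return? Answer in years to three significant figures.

Δt = 29.7 years

γ = 1/√(1 − 0.5857²) = 1/√0.6570 = 1.234
Earth-frame duration is the dilated interval: Δt = γτ = 1.234 × 24.1 years.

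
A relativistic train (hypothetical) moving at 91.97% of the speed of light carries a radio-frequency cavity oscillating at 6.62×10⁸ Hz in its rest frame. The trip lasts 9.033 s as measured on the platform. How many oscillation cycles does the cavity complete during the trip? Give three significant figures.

N = 2.35×10⁹

β = 0.9197; γ = 1/√(1 − 0.9197²) = 1/√0.1542 = 2.547
The oscillator's own cycle count is N = f × τ where τ is the proper time on the train. τ = Δt/γ = 9.033/2.547 = 3.547 s = 3.547×10⁰ s.
N = 6.62×10⁸ × 3.547×10⁰ = 2.348×10⁹.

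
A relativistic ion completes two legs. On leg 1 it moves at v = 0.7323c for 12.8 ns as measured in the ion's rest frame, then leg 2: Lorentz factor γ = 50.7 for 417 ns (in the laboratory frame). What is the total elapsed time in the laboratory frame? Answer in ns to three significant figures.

Leg 1: γ = 1/√(1 − 0.7323²) = 1/√0.4637 = 1.468; Δt_1 = 1.468 × 12.8 = 18.80 ns.
Leg 2: 417 ns is already measured in the laboratory frame.
Total: 18.80 + 417.0 ns.

Δt = 436 ns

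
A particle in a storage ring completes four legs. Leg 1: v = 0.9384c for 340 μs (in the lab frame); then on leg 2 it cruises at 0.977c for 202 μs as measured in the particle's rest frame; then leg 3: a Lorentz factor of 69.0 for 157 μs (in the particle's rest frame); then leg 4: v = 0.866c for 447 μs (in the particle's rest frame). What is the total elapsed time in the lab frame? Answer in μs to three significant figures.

Leg 1: 340 μs is already measured in the lab frame.
Leg 2: γ = 1/√(1 − 0.977²) = 1/√0.04547 = 4.690; Δt_2 = 4.690 × 202 = 947.3 μs.
Leg 3: γ = 69.0; Δt_3 = 69.00 × 157 = 1.083×10⁴ μs.
Leg 4: γ = 1/√(1 − 0.866²) = 1/√0.2500 = 2.000; Δt_4 = 2.000 × 447 = 893.9 μs.
Total: 340.0 + 947.3 + 1.083×10⁴ + 893.9 μs.

Δt = 1.30×10⁴ μs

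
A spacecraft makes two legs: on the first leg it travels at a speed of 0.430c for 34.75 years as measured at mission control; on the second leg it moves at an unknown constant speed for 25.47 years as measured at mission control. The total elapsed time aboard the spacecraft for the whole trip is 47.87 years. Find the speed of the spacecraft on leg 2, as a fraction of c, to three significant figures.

Leg 1: γ = 1/√(1 − 0.430²) = 1/√0.8151 = 1.108; τ_1 = 34.75/1.108 = 31.37 years.
Leg 2: speed unknown; τ_2 = 25.47/γ_2.
Total proper time: 31.37 + τ_2 = 47.87, so τ_2 = 47.87 − 31.37 = 16.50 years.
γ_2 = 25.47/16.50 = 1.544; β = √(1 − 1/γ²) = √0.5805.

β = 0.762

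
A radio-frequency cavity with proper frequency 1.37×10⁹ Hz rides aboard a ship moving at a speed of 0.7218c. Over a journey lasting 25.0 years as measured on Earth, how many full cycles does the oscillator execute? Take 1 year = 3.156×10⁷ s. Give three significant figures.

N = 7.48×10¹⁷

γ = 1/√(1 − 0.7218²) = 1/√0.4790 = 1.445
The oscillator's own cycle count is N = f × τ where τ is the proper time on the ship. τ = Δt/γ = 25.0/1.445 = 17.30 years = 5.461×10⁸ s.
N = 1.37×10⁹ × 5.461×10⁸ = 7.481×10¹⁷.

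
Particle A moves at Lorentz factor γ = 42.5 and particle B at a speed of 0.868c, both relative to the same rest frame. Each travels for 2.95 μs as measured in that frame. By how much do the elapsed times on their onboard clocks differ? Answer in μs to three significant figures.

A: γ = 42.5; τ_A = 2.95/42.50 = 0.06941 μs.
B: γ = 1/√(1 − 0.868²) = 1/√0.2466 = 2.014; τ_B = 2.95/2.014 = 1.465 μs.

|τ_A − τ_B| = 1.40 μs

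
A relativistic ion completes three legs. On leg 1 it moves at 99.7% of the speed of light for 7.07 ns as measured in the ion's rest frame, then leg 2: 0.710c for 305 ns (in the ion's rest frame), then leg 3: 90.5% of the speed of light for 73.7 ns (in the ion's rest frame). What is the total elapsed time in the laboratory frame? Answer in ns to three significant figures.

Δt = 698 ns

Leg 1: β = 0.997; γ = 1/√(1 − 0.997²) = 1/√0.005991 = 12.92; Δt_1 = 12.92 × 7.07 = 91.34 ns.
Leg 2: γ = 1/√(1 − 0.710²) = 1/√0.4959 = 1.420; Δt_2 = 1.420 × 305 = 433.1 ns.
Leg 3: β = 0.905; γ = 1/√(1 − 0.905²) = 1/√0.1810 = 2.351; Δt_3 = 2.351 × 73.7 = 173.2 ns.
Total: 91.34 + 433.1 + 173.2 ns.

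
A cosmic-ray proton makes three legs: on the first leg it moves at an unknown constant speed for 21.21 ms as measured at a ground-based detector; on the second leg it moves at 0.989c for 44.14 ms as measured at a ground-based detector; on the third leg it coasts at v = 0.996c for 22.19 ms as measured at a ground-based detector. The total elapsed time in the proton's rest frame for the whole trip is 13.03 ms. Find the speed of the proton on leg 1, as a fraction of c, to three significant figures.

Leg 1: speed unknown; τ_1 = 21.21/γ_1.
Leg 2: γ = 1/√(1 − 0.989²) = 1/√0.02188 = 6.761; τ_2 = 44.14/6.761 = 6.529 ms.
Leg 3: γ = 1/√(1 − 0.996²) = 1/√0.007984 = 11.19; τ_3 = 22.19/11.19 = 1.983 ms.
Total proper time: τ_1 + 6.529 + 1.983 = 13.03, so τ_1 = 13.03 − 8.512 = 4.518 ms.
γ_1 = 21.21/4.518 = 4.694; β = √(1 − 1/γ²) = √0.9546.

β = 0.977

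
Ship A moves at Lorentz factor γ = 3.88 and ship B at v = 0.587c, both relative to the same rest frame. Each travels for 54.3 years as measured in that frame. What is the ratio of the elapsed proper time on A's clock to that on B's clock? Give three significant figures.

τ_A/τ_B = 0.318

A: γ = 3.88. B: γ = 1/√(1 − 0.587²) = 1/√0.6554 = 1.235.
τ_A/τ_B = γ_B/γ_A = 1.235/3.880 = 0.3183, so τ_A/τ_B = 0.3183.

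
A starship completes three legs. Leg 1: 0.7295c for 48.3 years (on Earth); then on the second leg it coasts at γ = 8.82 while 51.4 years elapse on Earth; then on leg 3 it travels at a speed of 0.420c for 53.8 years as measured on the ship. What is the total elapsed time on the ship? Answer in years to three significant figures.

τ = 92.7 years

Leg 1: γ = 1/√(1 − 0.7295²) = 1/√0.4678 = 1.462; τ_1 = 48.3/1.462 = 33.04 years.
Leg 2: γ = 8.82; τ_2 = 51.4/8.820 = 5.828 years.
Leg 3: 53.8 years is already measured on the ship.
Total: 33.04 + 5.828 + 53.80 years.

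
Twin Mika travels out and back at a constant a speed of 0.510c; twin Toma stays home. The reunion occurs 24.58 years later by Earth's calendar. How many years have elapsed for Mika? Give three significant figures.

γ = 1/√(1 − 0.510²) = 1/√0.7399 = 1.163
Mika's clock measures proper time along the trip: τ = Δt/γ = 24.58/1.163 years.

τ = 21.1 years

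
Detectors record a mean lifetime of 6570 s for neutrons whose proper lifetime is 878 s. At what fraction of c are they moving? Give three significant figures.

β = 0.991

γ = Δt/τ₀ = 6570/878 = 7.483
β = √(1 − 1/γ²) = √(1 − 0.01786) = √0.9821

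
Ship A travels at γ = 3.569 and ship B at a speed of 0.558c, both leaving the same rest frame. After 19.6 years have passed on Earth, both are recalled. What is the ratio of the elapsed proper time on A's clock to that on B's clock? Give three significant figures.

τ_A/τ_B = 0.338

A: γ = 3.569. B: γ = 1/√(1 − 0.558²) = 1/√0.6886 = 1.205.
τ_A/τ_B = γ_B/γ_A = 1.205/3.569 = 0.3376, so τ_A/τ_B = 0.3376.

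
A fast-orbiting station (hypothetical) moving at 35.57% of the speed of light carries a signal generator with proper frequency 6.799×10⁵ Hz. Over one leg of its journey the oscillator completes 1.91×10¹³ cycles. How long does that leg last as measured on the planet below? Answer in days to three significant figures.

β = 0.3557; γ = 1/√(1 − 0.3557²) = 1/√0.8735 = 1.070
Proper time for N cycles: τ = N/f = 1.91×10¹³/(6.799×10⁵) = 2.809×10⁷ s = 325.1 days.
Lab-frame duration Δt = γτ = 1.070 × 325.1 = 347.9 days.

Δt = 348 days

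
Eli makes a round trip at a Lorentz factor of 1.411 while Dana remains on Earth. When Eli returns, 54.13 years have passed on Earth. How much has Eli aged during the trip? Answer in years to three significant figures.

γ = 1.411
Eli's clock measures proper time along the trip: τ = Δt/γ = 54.13/1.411 years.

τ = 38.4 years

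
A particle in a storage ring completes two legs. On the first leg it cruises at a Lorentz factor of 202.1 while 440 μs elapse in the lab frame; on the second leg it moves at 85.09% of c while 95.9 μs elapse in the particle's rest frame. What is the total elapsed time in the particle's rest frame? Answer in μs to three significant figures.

Leg 1: γ = 202.1; τ_1 = 440/202.1 = 2.177 μs.
Leg 2: 95.9 μs is already measured in the particle's rest frame.
Total: 2.177 + 95.90 μs.

τ = 98.1 μs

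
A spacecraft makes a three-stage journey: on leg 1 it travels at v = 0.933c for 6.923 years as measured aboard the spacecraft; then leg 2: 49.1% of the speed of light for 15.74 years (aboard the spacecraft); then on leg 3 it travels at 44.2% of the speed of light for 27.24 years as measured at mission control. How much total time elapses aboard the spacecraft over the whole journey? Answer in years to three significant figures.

τ = 47.1 years

Leg 1: 6.923 years is already measured aboard the spacecraft.
Leg 2: 15.74 years is already measured aboard the spacecraft.
Leg 3: β = 0.442; γ = 1/√(1 − 0.442²) = 1/√0.8046 = 1.115; τ_3 = 27.24/1.115 = 24.43 years.
Total: 6.923 + 15.74 + 24.43 years.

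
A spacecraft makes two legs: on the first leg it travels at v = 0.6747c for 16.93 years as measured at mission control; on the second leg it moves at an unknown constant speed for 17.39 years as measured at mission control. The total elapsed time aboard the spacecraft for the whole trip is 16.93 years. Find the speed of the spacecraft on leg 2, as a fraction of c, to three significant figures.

β = 0.967

Leg 1: γ = 1/√(1 − 0.6747²) = 1/√0.5448 = 1.355; τ_1 = 16.93/1.355 = 12.50 years.
Leg 2: speed unknown; τ_2 = 17.39/γ_2.
Total proper time: 12.50 + τ_2 = 16.93, so τ_2 = 16.93 − 12.50 = 4.434 years.
γ_2 = 17.39/4.434 = 3.922; β = √(1 − 1/γ²) = √0.9350.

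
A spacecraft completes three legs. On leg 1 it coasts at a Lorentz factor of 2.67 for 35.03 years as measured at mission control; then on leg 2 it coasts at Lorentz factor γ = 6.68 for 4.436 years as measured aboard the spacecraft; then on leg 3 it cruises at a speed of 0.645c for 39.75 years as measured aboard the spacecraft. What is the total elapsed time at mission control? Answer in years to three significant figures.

Leg 1: 35.03 years is already measured at mission control.
Leg 2: γ = 6.68; Δt_2 = 6.680 × 4.436 = 29.63 years.
Leg 3: γ = 1/√(1 − 0.645²) = 1/√0.5840 = 1.309; Δt_3 = 1.309 × 39.75 = 52.02 years.
Total: 35.03 + 29.63 + 52.02 years.

Δt = 117 years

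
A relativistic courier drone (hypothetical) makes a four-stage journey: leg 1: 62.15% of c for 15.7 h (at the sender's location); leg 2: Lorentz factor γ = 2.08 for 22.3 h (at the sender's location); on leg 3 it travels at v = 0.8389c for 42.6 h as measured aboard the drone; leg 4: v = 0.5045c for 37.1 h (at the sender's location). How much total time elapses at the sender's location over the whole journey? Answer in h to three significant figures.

Leg 1: 15.7 h is already measured at the sender's location.
Leg 2: 22.3 h is already measured at the sender's location.
Leg 3: γ = 1/√(1 − 0.8389²) = 1/√0.2962 = 1.837; Δt_3 = 1.837 × 42.6 = 78.27 h.
Leg 4: 37.1 h is already measured at the sender's location.
Total: 15.70 + 22.30 + 78.27 + 37.10 h.

Δt = 153 h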